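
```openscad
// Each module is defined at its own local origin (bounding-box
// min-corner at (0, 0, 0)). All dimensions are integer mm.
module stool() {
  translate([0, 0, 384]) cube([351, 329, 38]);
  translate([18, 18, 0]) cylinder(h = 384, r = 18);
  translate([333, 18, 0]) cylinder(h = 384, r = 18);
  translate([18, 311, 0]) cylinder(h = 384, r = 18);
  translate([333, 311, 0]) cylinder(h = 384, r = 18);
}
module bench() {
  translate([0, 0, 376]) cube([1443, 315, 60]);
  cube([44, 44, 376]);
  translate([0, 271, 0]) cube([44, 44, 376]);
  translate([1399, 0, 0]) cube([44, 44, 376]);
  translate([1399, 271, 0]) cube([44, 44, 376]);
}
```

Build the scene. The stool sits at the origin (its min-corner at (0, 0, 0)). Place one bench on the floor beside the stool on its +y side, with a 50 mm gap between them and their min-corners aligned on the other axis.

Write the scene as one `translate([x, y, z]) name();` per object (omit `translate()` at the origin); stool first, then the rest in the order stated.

stool();
translate([0, 379, 0]) bench();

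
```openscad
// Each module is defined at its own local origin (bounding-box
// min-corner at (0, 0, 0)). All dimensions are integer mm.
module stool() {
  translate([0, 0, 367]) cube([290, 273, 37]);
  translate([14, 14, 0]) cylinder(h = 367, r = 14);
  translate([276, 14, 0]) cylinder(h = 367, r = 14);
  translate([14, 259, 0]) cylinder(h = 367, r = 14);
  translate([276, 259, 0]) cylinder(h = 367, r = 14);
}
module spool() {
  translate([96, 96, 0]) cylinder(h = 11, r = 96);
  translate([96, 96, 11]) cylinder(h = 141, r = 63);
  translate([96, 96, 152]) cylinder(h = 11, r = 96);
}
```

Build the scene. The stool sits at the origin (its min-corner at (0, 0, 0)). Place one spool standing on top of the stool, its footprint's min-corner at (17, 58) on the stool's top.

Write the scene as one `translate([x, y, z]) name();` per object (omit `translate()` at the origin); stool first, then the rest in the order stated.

stool();
translate([17, 58, 404]) spool();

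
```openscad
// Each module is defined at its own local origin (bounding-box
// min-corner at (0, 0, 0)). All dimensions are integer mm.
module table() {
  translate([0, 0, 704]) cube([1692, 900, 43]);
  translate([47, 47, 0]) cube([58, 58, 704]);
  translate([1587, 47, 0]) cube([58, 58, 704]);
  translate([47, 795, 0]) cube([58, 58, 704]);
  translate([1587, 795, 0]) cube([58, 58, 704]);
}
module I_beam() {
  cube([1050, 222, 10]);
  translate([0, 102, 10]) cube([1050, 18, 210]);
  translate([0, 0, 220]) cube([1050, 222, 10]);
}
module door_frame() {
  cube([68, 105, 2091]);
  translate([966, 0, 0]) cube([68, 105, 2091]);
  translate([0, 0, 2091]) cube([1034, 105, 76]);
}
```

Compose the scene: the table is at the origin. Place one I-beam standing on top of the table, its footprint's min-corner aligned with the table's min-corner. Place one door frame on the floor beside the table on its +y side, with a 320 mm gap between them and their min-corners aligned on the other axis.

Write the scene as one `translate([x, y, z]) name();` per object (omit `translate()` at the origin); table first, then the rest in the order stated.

table();
translate([0, 0, 747]) I_beam();
translate([0, 1220, 0]) door_frame();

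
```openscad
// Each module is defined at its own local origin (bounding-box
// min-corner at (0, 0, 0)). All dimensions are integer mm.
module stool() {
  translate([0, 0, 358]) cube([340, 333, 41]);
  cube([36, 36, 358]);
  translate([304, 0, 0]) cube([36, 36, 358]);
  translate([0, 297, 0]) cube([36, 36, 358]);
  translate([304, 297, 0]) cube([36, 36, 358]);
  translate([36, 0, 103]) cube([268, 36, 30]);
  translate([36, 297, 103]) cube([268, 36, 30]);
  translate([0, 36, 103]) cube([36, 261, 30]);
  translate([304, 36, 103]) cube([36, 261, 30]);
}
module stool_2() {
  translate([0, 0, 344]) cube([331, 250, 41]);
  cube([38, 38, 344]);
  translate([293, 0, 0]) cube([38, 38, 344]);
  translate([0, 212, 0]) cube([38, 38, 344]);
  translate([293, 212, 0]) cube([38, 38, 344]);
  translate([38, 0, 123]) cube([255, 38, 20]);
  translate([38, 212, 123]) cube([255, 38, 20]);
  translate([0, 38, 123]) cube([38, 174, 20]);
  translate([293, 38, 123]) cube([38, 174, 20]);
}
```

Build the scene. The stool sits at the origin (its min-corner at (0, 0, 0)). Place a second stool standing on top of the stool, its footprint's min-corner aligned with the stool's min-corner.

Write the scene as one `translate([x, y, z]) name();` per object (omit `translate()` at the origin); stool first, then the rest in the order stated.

stool();
translate([0, 0, 399]) stool_2();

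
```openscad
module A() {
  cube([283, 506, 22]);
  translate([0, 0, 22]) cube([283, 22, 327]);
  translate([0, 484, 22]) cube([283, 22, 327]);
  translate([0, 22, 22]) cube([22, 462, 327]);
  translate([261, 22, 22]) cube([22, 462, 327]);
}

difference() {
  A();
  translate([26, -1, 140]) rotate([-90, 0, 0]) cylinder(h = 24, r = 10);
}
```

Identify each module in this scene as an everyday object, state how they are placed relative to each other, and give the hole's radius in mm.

A is an open box. The open box has a circular hole through its front wall. The hole's radius is 10 mm.

The subtracted cylinder has r = 10 mm.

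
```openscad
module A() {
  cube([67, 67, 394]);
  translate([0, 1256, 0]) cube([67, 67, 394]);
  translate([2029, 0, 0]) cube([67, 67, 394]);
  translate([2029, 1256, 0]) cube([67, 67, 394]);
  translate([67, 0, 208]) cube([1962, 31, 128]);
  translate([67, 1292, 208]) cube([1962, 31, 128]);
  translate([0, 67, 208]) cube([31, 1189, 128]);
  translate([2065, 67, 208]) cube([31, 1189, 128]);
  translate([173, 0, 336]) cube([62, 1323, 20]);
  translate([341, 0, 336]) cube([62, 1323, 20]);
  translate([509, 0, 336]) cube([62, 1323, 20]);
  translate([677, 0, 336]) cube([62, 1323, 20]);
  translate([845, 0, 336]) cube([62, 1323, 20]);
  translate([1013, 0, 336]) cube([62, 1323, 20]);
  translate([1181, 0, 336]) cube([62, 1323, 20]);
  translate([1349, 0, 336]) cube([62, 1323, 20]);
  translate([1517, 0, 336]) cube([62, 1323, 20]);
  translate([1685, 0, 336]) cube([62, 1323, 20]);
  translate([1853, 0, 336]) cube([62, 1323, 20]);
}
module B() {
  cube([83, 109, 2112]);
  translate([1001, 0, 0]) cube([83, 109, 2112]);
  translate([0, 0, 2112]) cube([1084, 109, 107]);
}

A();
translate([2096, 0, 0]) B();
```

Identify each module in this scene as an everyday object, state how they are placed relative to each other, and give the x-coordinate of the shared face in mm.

The bed frame's +x face and the door frame's −x face are both at x = 2096 mm.

A is a bed frame. B is a door frame. The door frame is against the bed frame's +x side, with their −y faces flush. The x-coordinate of the shared face is 2096 mm.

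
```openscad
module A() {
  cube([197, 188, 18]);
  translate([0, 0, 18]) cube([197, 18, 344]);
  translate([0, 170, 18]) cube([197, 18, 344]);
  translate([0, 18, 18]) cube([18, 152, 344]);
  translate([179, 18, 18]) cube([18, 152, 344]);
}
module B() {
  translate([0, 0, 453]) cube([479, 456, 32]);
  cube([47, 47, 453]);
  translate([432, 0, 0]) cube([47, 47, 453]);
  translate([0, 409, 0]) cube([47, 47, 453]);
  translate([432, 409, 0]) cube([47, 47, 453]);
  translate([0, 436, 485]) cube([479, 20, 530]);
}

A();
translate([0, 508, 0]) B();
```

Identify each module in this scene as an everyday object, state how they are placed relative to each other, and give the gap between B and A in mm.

A is an open box. B is a chair. The chair is on the floor beside the open box on its +y side. The gap between the chair and the open box is 320 mm.

The chair's nearest face is 320 mm from the open box's +y face.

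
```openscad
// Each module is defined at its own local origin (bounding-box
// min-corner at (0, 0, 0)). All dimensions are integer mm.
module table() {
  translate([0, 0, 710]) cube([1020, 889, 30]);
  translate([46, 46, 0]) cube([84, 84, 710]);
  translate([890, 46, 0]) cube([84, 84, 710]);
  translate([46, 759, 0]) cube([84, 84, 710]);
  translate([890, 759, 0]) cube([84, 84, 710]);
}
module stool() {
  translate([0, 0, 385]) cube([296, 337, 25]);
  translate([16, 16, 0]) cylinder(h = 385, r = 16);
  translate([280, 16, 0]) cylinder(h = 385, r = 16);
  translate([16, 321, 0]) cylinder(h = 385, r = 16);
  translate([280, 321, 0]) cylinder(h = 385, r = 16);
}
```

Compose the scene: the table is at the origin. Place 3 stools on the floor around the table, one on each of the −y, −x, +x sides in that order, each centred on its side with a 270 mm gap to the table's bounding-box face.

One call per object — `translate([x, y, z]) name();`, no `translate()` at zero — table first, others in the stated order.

table();
translate([362, -607, 0]) stool();
translate([-566, 276, 0]) stool();
translate([1290, 276, 0]) stool();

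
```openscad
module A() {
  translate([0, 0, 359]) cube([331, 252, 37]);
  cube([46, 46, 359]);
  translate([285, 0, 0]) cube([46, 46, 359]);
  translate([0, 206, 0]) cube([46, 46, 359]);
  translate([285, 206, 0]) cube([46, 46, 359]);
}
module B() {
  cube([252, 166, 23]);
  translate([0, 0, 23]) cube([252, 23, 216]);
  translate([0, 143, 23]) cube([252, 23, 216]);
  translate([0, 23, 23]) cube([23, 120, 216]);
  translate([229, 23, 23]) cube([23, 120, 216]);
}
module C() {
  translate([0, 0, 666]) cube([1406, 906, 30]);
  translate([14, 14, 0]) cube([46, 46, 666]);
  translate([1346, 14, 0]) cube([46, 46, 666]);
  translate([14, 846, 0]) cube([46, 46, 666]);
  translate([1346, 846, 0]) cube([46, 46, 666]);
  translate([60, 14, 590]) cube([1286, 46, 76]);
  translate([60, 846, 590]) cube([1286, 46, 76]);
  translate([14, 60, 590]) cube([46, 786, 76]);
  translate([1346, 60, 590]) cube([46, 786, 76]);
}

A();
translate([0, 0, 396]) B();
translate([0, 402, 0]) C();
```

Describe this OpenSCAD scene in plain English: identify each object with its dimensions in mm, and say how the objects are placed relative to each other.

A is a four-legged stool. The seat is 331×252 mm, 37 mm thick, top at z = 396 mm. It stands on four square legs, each 46×46 mm in cross-section, from z = 0 to the seat underside, each flush with a corner of the seat.

B is an open-topped rectangular box: outside dimensions 252×166×239 mm, with a uniform wall and base thickness of 23 mm. The base is a full 252×166 slab on the floor; four walls sit on top of the base. The front and back walls (the −y and +y sides) span the full width; the two side walls fit between them.

C is a table: top 1406 mm (x) × 906 mm (y), 30 mm thick, upper face at z = 696 mm, on four 46×46 mm square legs, each inset 14 mm from the nearest pair of top edges, running from z = 0 to the bottom of the top. Four apron rails, 46 mm thick and 76 mm tall, run between adjacent legs with their top edges flush with the underside of the top and their outer faces flush with the legs' outer faces.

The open box is on top of the stool. The table is on the floor beside the stool on its +y side.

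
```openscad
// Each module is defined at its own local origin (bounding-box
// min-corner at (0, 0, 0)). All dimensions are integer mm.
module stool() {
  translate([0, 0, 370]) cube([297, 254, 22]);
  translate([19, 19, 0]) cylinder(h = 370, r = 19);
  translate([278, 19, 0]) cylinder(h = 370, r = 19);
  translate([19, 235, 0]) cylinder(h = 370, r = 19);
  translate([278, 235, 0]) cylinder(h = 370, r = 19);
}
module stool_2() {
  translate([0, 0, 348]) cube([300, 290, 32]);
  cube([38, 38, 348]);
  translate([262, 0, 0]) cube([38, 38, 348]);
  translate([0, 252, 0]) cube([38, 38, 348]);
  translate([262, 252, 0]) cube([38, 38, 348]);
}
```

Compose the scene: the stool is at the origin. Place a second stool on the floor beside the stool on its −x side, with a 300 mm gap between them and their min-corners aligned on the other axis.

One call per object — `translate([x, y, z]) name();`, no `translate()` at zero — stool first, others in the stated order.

stool();
translate([-600, 0, 0]) stool_2();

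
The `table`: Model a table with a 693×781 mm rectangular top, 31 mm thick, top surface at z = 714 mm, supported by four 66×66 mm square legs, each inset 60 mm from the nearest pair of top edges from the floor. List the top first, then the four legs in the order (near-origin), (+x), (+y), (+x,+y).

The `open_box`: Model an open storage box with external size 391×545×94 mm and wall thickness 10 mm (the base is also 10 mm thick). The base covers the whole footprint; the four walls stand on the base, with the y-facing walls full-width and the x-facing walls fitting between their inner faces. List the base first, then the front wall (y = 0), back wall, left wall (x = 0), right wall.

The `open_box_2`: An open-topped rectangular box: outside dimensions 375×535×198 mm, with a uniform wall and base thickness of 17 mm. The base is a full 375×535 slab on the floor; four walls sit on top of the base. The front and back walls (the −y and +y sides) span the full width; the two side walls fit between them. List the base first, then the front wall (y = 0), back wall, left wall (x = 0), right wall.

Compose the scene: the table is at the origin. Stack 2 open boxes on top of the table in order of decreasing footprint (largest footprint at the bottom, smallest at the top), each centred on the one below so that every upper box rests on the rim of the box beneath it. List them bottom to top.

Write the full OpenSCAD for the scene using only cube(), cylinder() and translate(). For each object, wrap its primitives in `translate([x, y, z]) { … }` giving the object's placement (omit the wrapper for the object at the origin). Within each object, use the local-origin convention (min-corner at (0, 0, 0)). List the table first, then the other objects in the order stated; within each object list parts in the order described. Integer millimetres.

translate([0, 0, 683]) cube([693, 781, 31]);
translate([60, 60, 0]) cube([66, 66, 683]);
translate([567, 60, 0]) cube([66, 66, 683]);
translate([60, 655, 0]) cube([66, 66, 683]);
translate([567, 655, 0]) cube([66, 66, 683]);
translate([151, 118, 714]) {
  cube([391, 545, 10]);
  translate([0, 0, 10]) cube([391, 10, 84]);
  translate([0, 535, 10]) cube([391, 10, 84]);
  translate([0, 10, 10]) cube([10, 525, 84]);
  translate([381, 10, 10]) cube([10, 525, 84]);
}
translate([159, 123, 808]) {
  cube([375, 535, 17]);
  translate([0, 0, 17]) cube([375, 17, 181]);
  translate([0, 518, 17]) cube([375, 17, 181]);
  translate([0, 17, 17]) cube([17, 501, 181]);
  translate([358, 17, 17]) cube([17, 501, 181]);
}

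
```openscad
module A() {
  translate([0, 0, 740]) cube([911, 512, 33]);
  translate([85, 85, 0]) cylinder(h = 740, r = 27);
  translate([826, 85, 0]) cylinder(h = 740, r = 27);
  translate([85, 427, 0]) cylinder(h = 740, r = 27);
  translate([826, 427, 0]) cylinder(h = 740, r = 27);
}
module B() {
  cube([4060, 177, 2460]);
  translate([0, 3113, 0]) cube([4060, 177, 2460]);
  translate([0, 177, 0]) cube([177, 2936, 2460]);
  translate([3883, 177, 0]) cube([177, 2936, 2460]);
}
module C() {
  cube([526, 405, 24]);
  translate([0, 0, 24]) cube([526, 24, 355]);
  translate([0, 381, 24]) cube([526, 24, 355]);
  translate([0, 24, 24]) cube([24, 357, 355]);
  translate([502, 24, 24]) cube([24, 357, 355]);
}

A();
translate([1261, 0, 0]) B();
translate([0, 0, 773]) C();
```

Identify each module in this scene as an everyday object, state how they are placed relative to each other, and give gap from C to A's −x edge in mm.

A is a table. B is a house frame. C is an open box. The house frame is on the floor beside the table on its +x side. The open box is on top of the table. The gap from the open box to the table's −x edge is 0 mm.

The open box's min-x is at 0; the table's min-x is 0; gap = 0 mm.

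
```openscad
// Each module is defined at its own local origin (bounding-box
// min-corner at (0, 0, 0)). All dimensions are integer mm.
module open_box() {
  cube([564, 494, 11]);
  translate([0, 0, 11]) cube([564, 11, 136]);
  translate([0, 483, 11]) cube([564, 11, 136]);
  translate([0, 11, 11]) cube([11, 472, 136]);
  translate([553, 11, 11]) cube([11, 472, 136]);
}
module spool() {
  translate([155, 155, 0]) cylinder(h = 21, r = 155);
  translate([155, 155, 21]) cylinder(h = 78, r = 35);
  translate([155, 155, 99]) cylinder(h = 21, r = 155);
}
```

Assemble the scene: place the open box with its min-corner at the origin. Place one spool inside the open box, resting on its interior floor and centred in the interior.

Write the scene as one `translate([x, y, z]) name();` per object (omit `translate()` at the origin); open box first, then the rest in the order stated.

open_box();
translate([127, 92, 11]) spool();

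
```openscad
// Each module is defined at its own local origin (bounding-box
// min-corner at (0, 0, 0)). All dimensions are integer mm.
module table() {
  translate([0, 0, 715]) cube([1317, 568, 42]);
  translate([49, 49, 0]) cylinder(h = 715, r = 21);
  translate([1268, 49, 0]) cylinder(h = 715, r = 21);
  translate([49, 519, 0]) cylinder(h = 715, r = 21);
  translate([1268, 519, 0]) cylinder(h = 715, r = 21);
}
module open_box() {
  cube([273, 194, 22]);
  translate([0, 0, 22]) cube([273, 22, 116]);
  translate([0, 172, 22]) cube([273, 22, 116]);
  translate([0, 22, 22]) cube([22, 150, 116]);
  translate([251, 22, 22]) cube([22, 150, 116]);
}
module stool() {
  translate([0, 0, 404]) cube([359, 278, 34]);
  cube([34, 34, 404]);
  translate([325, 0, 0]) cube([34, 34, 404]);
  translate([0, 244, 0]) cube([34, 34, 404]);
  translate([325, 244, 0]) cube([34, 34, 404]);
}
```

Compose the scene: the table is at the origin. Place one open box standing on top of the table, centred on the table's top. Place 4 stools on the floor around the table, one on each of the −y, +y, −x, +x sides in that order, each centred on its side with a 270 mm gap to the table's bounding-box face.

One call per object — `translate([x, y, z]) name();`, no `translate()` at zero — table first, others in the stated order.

table();
translate([522, 187, 757]) open_box();
translate([479, -548, 0]) stool();
translate([479, 838, 0]) stool();
translate([-629, 145, 0]) stool();
translate([1587, 145, 0]) stool();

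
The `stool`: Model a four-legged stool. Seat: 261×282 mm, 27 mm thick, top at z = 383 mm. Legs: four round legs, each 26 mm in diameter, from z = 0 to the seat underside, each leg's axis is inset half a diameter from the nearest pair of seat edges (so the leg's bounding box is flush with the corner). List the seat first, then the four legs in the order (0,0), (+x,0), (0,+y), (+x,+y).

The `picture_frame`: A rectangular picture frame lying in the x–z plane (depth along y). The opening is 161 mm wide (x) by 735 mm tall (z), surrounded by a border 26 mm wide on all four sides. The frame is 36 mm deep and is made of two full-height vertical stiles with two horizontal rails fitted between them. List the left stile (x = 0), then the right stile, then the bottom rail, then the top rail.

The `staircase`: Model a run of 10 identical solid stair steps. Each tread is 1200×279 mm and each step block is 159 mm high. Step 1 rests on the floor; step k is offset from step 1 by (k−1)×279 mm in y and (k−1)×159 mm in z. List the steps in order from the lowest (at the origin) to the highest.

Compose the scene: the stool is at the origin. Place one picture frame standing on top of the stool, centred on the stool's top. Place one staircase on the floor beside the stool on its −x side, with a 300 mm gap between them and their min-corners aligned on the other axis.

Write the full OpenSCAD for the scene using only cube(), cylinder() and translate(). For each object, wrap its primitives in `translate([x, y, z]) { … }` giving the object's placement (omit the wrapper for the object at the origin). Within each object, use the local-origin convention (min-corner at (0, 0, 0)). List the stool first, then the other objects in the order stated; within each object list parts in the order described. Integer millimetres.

translate([0, 0, 356]) cube([261, 282, 27]);
translate([13, 13, 0]) cylinder(h = 356, r = 13);
translate([248, 13, 0]) cylinder(h = 356, r = 13);
translate([13, 269, 0]) cylinder(h = 356, r = 13);
translate([248, 269, 0]) cylinder(h = 356, r = 13);
translate([24, 123, 383]) {
  cube([26, 36, 787]);
  translate([187, 0, 0]) cube([26, 36, 787]);
  translate([26, 0, 0]) cube([161, 36, 26]);
  translate([26, 0, 761]) cube([161, 36, 26]);
}
translate([-1500, 0, 0]) {
  cube([1200, 279, 159]);
  translate([0, 279, 159]) cube([1200, 279, 159]);
  translate([0, 558, 318]) cube([1200, 279, 159]);
  translate([0, 837, 477]) cube([1200, 279, 159]);
  translate([0, 1116, 636]) cube([1200, 279, 159]);
  translate([0, 1395, 795]) cube([1200, 279, 159]);
  translate([0, 1674, 954]) cube([1200, 279, 159]);
  translate([0, 1953, 1113]) cube([1200, 279, 159]);
  translate([0, 2232, 1272]) cube([1200, 279, 159]);
  translate([0, 2511, 1431]) cube([1200, 279, 159]);
}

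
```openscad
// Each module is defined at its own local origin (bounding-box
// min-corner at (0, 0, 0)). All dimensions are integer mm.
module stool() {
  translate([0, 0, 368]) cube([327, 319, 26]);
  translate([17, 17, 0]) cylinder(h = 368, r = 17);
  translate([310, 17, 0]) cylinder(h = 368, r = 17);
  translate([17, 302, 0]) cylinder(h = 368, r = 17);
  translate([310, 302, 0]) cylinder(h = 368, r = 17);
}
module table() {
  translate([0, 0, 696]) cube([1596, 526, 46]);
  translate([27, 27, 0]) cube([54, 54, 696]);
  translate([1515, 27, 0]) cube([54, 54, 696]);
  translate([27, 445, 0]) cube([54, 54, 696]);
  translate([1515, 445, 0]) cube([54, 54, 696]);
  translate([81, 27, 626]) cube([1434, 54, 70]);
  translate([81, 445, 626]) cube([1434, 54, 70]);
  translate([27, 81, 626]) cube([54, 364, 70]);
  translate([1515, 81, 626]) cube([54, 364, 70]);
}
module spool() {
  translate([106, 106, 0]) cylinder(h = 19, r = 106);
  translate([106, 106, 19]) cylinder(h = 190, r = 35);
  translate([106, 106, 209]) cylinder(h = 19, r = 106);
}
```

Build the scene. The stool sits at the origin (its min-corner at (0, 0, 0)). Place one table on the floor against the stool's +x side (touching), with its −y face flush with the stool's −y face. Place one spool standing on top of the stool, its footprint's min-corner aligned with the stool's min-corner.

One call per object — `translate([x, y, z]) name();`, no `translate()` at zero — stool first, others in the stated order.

stool();
translate([327, 0, 0]) table();
translate([0, 0, 394]) spool();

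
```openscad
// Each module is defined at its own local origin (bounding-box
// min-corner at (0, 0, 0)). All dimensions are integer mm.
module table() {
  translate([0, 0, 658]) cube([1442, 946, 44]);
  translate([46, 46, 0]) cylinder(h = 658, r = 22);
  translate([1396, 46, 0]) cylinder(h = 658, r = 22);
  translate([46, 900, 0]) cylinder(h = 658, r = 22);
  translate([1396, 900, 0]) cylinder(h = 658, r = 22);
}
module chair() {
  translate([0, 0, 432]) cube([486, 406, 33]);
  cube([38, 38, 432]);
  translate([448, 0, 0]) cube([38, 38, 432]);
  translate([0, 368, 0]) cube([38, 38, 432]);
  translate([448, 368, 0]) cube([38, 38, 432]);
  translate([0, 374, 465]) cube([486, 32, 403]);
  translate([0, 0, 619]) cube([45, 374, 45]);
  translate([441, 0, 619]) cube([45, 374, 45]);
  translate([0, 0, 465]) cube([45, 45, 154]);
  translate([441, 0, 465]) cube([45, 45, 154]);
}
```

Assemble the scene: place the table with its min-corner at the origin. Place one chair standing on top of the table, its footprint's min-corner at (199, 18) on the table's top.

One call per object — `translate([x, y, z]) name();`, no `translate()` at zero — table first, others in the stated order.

table();
translate([199, 18, 702]) chair();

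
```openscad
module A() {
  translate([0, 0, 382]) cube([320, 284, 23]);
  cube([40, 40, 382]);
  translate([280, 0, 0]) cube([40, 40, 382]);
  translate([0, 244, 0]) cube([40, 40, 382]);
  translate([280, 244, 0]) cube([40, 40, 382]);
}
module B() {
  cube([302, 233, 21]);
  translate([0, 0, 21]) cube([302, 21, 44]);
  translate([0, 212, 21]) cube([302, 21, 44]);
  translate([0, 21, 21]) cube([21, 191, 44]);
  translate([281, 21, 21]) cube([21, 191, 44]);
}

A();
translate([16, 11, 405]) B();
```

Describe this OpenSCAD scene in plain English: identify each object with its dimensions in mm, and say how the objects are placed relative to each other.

A is a simple wooden stool: a rectangular seat 320 mm (x) by 284 mm (y), 23 mm thick, top face at z = 405 mm, on four square legs, each 40×40 mm in cross-section. The legs rest on z = 0, each flush with a corner of the seat.

B is an open-topped rectangular box: outside dimensions 302×233×65 mm, with a uniform wall and base thickness of 21 mm. The base is a full 302×233 slab on the floor; four walls sit on top of the base. The front and back walls (the −y and +y sides) span the full width; the two side walls fit between them.

The open box is on top of the stool.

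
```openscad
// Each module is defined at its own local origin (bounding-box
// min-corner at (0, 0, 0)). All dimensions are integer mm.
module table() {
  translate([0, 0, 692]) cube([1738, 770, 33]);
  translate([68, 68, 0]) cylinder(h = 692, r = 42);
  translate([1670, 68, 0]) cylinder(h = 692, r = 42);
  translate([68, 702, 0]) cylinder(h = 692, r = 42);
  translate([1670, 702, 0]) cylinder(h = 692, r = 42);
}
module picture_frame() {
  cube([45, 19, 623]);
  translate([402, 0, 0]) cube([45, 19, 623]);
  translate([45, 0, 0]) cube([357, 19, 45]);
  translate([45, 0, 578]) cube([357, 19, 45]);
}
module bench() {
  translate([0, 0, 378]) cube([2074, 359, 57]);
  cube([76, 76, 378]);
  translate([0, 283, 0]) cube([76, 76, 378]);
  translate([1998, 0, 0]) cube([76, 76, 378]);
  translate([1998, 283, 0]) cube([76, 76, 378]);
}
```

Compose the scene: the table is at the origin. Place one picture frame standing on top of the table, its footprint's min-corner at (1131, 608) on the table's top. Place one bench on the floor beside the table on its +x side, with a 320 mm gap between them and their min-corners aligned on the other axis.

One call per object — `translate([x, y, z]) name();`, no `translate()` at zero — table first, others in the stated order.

table();
translate([1131, 608, 725]) picture_frame();
translate([2058, 0, 0]) bench();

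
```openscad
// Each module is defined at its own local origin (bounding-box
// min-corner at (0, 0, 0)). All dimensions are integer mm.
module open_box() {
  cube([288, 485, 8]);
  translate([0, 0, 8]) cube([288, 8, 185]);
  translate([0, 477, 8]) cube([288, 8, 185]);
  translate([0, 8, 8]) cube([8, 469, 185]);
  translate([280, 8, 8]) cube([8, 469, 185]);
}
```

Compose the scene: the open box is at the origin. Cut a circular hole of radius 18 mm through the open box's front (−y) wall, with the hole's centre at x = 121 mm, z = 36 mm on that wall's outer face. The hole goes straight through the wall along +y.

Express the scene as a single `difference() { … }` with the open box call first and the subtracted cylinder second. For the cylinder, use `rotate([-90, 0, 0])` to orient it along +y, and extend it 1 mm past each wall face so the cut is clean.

difference() {
  open_box();
  translate([121, -1, 36]) rotate([-90, 0, 0]) cylinder(h = 10, r = 18);
}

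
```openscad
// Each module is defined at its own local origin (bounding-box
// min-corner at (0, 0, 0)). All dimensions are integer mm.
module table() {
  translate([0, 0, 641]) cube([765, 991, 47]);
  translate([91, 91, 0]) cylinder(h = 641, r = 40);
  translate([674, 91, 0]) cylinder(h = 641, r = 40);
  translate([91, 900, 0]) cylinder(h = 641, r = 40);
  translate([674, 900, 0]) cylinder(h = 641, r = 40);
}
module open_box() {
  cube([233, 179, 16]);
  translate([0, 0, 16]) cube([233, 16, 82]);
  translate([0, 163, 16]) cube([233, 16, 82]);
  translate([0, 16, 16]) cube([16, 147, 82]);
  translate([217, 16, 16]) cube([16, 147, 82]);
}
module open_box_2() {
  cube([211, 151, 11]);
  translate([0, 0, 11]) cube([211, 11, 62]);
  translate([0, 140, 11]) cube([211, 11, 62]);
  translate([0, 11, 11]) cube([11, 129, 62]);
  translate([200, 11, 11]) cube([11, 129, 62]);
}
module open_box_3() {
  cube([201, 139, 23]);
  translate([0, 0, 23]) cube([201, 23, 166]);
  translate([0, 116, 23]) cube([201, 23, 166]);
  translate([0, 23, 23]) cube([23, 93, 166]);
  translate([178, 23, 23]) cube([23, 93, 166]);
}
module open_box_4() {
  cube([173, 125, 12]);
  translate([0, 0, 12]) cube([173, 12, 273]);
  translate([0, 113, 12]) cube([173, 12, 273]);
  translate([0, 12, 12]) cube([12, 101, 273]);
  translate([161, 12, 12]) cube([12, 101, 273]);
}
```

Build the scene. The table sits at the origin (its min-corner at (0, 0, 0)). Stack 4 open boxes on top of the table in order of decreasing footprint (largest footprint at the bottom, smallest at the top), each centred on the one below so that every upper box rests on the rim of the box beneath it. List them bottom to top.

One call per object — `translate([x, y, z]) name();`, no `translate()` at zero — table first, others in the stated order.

table();
translate([266, 406, 688]) open_box();
translate([277, 420, 786]) open_box_2();
translate([282, 426, 859]) open_box_3();
translate([296, 433, 1048]) open_box_4();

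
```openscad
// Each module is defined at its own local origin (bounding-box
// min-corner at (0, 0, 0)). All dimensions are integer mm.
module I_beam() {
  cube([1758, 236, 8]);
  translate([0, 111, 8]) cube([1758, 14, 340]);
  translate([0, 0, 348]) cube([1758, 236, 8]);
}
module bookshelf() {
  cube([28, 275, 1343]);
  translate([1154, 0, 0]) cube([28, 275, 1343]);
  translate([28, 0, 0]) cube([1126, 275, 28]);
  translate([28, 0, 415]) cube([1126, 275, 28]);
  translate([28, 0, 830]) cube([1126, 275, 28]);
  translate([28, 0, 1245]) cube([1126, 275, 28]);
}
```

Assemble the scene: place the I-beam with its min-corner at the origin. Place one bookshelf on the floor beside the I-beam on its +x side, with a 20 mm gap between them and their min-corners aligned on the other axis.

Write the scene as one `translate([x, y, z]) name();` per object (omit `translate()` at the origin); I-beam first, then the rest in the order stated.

I_beam();
translate([1778, 0, 0]) bookshelf();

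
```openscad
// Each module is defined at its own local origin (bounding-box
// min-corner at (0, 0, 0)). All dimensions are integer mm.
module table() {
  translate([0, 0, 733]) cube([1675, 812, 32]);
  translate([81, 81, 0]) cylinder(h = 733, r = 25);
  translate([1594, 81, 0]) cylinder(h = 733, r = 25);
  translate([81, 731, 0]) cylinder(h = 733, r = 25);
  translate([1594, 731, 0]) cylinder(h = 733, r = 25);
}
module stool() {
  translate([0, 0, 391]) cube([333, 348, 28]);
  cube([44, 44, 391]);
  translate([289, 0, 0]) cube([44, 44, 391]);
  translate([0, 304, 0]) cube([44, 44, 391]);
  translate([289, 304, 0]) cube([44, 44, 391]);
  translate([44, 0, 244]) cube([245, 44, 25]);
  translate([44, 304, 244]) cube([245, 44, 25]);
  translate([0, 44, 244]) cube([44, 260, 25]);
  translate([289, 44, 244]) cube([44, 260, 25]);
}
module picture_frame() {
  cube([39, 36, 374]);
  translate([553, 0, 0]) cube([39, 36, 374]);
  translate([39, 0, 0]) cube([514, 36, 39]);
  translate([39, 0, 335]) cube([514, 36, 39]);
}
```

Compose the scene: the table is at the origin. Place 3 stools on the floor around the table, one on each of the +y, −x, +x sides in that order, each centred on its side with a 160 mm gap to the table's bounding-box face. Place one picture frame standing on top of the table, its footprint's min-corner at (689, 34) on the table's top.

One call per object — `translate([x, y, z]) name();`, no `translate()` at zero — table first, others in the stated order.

table();
translate([671, 972, 0]) stool();
translate([-493, 232, 0]) stool();
translate([1835, 232, 0]) stool();
translate([689, 34, 765]) picture_frame();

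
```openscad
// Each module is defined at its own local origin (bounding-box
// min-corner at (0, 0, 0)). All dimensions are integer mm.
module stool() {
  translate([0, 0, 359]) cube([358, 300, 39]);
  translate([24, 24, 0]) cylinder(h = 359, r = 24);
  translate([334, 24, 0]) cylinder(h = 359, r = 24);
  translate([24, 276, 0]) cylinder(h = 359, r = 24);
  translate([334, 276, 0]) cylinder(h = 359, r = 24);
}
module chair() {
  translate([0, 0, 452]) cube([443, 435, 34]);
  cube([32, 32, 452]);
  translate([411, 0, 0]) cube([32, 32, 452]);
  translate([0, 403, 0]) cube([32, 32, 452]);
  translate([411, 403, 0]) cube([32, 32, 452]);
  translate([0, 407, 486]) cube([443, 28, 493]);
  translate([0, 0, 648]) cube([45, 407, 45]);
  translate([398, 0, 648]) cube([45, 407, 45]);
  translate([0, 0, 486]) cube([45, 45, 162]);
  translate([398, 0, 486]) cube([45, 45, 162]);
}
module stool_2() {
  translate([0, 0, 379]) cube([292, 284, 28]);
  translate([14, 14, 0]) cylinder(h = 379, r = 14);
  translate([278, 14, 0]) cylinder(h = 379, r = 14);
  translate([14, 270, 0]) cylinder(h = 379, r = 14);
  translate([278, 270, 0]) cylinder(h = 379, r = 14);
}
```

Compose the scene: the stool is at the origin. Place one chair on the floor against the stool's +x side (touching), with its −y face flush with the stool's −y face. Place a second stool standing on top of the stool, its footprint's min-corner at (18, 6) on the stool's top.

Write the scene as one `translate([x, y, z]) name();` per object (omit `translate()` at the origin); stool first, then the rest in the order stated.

stool();
translate([358, 0, 0]) chair();
translate([18, 6, 398]) stool_2();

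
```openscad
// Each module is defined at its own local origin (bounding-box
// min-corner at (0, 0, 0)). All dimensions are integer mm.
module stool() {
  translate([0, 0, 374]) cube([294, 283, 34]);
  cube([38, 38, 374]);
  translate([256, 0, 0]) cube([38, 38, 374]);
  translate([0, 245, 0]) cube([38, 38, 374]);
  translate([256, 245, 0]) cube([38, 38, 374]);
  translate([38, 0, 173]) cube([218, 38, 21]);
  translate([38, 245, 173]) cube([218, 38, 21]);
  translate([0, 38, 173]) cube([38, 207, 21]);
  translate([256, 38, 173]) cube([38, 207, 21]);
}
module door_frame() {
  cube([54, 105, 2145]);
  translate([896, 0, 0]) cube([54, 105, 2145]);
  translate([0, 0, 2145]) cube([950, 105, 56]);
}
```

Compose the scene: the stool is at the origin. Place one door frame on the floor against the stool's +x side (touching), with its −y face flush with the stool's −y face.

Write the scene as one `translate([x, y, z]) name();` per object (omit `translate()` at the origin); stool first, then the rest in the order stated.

stool();
translate([294, 0, 0]) door_frame();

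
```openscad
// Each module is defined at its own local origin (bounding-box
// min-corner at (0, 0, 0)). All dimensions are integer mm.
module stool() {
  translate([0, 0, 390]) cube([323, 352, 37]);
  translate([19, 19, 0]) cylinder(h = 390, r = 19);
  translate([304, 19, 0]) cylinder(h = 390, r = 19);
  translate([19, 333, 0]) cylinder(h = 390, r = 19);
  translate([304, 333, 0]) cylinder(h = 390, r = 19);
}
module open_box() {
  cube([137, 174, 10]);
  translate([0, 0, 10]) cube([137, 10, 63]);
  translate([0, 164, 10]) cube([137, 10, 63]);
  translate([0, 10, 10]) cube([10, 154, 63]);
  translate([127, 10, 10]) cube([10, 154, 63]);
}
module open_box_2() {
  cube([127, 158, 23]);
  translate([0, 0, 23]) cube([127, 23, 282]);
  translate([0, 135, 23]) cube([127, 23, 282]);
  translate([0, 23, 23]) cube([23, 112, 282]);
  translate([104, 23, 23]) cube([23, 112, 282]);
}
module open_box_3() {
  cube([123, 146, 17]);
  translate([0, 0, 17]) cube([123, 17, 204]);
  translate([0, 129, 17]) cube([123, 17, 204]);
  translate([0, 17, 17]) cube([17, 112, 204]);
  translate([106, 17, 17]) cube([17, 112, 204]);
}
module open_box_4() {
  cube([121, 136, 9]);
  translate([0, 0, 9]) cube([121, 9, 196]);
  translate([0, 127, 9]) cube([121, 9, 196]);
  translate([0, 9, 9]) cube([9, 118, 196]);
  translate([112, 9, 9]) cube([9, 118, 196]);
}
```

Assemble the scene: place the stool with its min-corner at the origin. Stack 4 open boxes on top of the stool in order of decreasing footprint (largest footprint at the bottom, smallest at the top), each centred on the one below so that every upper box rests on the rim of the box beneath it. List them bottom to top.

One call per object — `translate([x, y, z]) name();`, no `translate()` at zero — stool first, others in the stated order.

stool();
translate([93, 89, 427]) open_box();
translate([98, 97, 500]) open_box_2();
translate([100, 103, 805]) open_box_3();
translate([101, 108, 1026]) open_box_4();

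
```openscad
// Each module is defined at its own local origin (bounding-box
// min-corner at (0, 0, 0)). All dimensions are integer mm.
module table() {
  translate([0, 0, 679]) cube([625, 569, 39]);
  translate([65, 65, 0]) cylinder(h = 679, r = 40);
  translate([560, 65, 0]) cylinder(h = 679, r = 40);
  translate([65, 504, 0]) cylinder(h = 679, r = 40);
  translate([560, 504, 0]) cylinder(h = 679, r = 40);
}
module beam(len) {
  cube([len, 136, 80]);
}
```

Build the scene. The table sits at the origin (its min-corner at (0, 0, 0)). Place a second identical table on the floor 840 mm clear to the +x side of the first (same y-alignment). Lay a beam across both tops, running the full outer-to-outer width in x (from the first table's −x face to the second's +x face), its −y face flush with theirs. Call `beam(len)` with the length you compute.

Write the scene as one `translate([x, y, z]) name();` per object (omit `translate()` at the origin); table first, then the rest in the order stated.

table();
translate([1465, 0, 0]) table();
translate([0, 0, 718]) beam(2090);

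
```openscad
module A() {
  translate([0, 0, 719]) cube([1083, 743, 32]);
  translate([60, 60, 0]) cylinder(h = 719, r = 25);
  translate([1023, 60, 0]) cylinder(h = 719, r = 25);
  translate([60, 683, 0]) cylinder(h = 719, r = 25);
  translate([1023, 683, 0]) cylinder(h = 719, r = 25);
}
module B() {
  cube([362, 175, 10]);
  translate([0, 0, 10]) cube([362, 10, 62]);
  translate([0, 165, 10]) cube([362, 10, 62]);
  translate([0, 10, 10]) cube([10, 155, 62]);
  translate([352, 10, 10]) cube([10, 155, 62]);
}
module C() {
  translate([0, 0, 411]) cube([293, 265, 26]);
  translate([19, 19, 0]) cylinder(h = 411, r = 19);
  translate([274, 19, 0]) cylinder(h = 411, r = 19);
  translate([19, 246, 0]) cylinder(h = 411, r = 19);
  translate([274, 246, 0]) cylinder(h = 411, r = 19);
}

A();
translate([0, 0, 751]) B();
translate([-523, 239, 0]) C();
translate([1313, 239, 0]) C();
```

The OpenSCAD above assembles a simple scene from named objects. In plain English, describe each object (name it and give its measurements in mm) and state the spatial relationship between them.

A is a table with a 1083×743 mm rectangular top, 32 mm thick, top surface at z = 751 mm, supported by four round legs of 50 mm diameter, each leg's bounding box inset 35 mm from the nearest pair of top edges, running from the floor.

B is an open storage box with external size 362×175×72 mm and wall thickness 10 mm (the base is also 10 mm thick). The base covers the whole footprint; the four walls stand on the base, with the y-facing walls full-width and the x-facing walls fitting between their inner faces.

C is a four-legged stool. The seat is 293×265 mm, 26 mm thick, top at z = 437 mm. It stands on four round legs, each 38 mm in diameter, from z = 0 to the seat underside, each leg's axis is inset half a diameter from the nearest pair of seat edges (so the leg's bounding box is flush with the corner).

The open box is on top of the table. Two stools sit around the table at the −x, +x sides.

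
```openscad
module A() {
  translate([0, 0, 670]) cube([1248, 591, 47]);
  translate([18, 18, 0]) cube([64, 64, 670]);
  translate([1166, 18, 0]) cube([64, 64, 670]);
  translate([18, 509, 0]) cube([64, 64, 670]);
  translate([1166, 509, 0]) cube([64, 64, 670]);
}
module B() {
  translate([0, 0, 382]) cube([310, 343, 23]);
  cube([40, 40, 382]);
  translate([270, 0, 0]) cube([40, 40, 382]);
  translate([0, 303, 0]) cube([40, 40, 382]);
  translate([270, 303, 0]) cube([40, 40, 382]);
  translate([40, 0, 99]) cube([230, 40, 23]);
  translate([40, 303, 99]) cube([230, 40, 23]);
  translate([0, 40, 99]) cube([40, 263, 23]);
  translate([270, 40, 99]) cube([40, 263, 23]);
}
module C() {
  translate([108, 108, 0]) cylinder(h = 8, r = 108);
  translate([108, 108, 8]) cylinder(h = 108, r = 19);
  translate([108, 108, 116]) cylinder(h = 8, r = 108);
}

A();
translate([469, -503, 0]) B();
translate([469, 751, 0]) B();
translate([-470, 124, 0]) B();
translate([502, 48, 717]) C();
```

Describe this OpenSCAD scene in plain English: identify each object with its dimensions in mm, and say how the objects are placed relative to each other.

A is a rectangular dining table. The top is 1248×591×47 mm with its upper surface at z = 717 mm. It stands on four 64×64 mm square legs, each inset 18 mm from the nearest pair of top edges, running from the floor to the underside of the top.

B is a four-legged stool. The seat is a 310×343×23 mm slab whose top surface is at z = 405 mm; four square legs, each 40×40 mm in cross-section, run from the floor (z = 0) to the underside of the seat, each flush with a corner of the seat. Four stretchers, 40 mm wide and 23 mm tall, connect adjacent legs with their undersides at z = 99 mm, each running between the inner faces of the legs it joins and aligned with the legs' outer faces on the other axis.

C is a spool: two coaxial disc flanges of radius 108 mm and thickness 8 mm, joined by a core cylinder of radius 19 mm and height 108 mm. The lower flange rests on z = 0 and the three cylinders share a vertical axis.

Three stools sit around the table at the −y, +y, −x sides. The spool is on top of the table.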